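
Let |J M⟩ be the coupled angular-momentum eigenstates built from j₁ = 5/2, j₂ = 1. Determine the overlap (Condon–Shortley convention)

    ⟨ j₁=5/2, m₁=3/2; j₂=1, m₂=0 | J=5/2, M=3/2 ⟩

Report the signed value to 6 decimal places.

triangle: 1!·4!·1!/7! = 24/5040
(j±m)!: 4!·1!·1!·1!·4!·1! = 576
prefactor² = (2J+1)·Δ·N² = 576/35
  k=0: +1/(0!·1!·1!·1!·3!·0!) = 1/6
  k=1: −1/(1!·0!·0!·0!·4!·1!) = -1/24
Σ = 1/8  ⇒  CG² = 576/35·1/8² = 9/35
CG = +√(9/35) = +0.507093

+√(9/35) ≈ +0.507093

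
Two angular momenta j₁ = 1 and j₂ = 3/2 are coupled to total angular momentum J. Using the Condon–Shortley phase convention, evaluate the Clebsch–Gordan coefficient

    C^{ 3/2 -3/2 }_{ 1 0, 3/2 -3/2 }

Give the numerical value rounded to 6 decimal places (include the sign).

j₁+j₂−J=1  J+j₁−j₂=1  J−j₁+j₂=2  j₁+j₂+J+1=5
(j₁±m₁, j₂±m₂, J±M) = (1,1,0,3,0,3)
P² = 12/5
sum k=0..0:
  [0] +1/2 = 1/2
S = 1/2
C² = P²·S² = 3/5 ; C = +0.774597

+√(3/5) = +0.774597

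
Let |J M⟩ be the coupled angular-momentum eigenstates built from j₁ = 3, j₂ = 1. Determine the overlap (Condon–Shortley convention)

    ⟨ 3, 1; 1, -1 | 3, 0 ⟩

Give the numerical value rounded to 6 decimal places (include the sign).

√[7·1!5!1!/8! · 4!2!0!2!3!3!] = √(72)
  +(−1)^0/∏(0,1,2,0,3,1)! = 1/12  (running 1/12)
⟨..|..⟩ = √(72)·(1/12) = +0.707107

+√(1/2) = +0.707107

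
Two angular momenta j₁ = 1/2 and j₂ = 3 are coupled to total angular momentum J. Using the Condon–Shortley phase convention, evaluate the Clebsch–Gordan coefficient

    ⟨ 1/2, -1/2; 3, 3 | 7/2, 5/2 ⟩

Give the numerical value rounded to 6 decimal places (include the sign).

+0.377964  (= +√(1/7))

√[8·0!1!6!/8! · 0!1!6!0!6!1!] = √(518400/7)
  +(−1)^0/∏(0,0,1,6,0,0)! = 1/720  (running 1/720)
⟨..|..⟩ = √(518400/7)·(1/720) = +0.377964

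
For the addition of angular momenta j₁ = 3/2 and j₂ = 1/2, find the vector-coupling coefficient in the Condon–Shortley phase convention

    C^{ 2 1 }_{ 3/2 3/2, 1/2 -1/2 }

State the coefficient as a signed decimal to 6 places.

+0.500000  (= +√(1/4))

√[5·0!3!1!/5! · 3!0!0!1!3!1!] = √(9)
  +(−1)^0/∏(0,0,0,0,3,1)! = 1/6  (running 1/6)
⟨..|..⟩ = √(9)·(1/6) = +0.500000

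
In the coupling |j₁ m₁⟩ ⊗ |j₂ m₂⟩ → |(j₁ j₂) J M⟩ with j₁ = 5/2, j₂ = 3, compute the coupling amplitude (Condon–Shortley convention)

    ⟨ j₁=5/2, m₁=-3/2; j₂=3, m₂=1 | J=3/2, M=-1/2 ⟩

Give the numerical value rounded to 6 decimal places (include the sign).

triangle: 4!*1!*2!/8! = 48/40320
(j±m)!: 1!*4!*4!*2!*1!*2! = 2304
prefactor² = (2J+1)*Δ*N² = 384/35
  k=3: −1/(3!*1!*1!*1!*0!*1!) = -1/6
  k=4: +1/(4!*0!*0!*0!*1!*2!) = 1/48
Σ = -7/48  ⇒  CG² = 384/35*(-7/48)² = 7/30
CG = −√(7/30) = -0.483046

−√(7/30) ≈ -0.483046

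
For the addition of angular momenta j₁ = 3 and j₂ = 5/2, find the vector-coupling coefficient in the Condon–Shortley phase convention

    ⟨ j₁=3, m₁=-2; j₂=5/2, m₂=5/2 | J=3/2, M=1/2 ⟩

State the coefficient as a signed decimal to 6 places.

+0.487950

triangle: 4!·2!·1!/8! = 48/40320
(j±m)!: 1!·5!·5!·0!·2!·1! = 28800
prefactor² = (2J+1)·Δ·N² = 960/7
  k=4: +1/(4!·0!·1!·1!·1!·0!) = 1/24
Σ = 1/24  ⇒  CG² = 960/7·1/24² = 5/21
CG = +√(5/21) = +0.487950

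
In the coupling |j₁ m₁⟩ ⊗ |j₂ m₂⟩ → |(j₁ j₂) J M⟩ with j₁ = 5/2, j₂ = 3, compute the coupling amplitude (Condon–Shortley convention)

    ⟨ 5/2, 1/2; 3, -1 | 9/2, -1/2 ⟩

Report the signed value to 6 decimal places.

+0.480500

j₁+j₂−J=1  J+j₁−j₂=4  J−j₁+j₂=5  j₁+j₂+J+1=11
(j₁±m₁, j₂±m₂, J±M) = (3,2,2,4,4,5)
P² = 92160/77
sum k=0..1:
  [0] +1/48 = 1/48
  [1] −1/144 = -1/144
S = 1/72
C² = P²·S² = 160/693 ; C = +0.480500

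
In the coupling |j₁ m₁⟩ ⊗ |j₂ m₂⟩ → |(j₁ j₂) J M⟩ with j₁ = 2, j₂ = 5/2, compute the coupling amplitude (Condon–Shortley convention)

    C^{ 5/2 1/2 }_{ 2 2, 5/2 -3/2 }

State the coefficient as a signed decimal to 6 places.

+√(27/70) = +0.621059

√[6·2!2!3!/8! · 4!0!1!4!3!2!] = √(864/35)
  +(−1)^0/∏(0,2,0,1,2,2)! = 1/8  (running 1/8)
⟨..|..⟩ = √(864/35)·(1/8) = +0.621059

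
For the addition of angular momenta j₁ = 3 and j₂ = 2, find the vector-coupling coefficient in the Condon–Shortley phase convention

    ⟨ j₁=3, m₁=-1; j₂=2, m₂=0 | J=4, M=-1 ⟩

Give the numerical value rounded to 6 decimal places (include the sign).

√[9·1!5!3!/10! · 2!4!2!2!3!5!] = √(1728/7)
  +(−1)^0/∏(0,1,4,2,1,1)! = 1/48  (running 1/48)
  +(−1)^1/∏(1,0,3,1,2,2)! = -1/24  (running -1/48)
⟨..|..⟩ = √(1728/7)·(-1/48) = -0.327327

-0.327327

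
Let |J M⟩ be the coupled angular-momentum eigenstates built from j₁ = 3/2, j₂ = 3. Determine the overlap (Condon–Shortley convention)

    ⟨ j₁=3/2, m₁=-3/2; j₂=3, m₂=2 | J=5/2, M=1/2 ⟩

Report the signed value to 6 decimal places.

√[6·2!1!4!/8! · 0!3!5!1!3!2!] = √(432/7)
  +(−1)^2/∏(2,0,1,3,0,1)! = 1/12  (running 1/12)
⟨..|..⟩ = √(432/7)·(1/12) = +0.654654

+0.654654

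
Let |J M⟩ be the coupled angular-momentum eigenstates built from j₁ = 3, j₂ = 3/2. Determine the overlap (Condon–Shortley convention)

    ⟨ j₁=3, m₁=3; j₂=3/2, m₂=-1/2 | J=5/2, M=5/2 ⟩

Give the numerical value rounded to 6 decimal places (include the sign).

+0.731925  (= +√(15/28))

triangle: 2!*4!*1!/8! = 48/40320
(j±m)!: 6!*0!*1!*2!*5!*0! = 172800
prefactor² = (2J+1)*Δ*N² = 8640/7
  k=0: +1/(0!*2!*0!*1!*4!*0!) = 1/48
Σ = 1/48  ⇒  CG² = 8640/7*1/48² = 15/28
CG = +√(15/28) = +0.731925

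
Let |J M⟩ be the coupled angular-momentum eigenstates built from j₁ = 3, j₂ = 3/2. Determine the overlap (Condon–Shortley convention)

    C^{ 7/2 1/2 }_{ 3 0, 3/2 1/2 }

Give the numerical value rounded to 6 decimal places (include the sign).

−√(2/21) = -0.308607

j₁+j₂−J=1  J+j₁−j₂=5  J−j₁+j₂=2  j₁+j₂+J+1=9
(j₁±m₁, j₂±m₂, J±M) = (3,3,2,1,4,3)
P² = 384/7
sum k=0..1:
  [0] +1/24 = 1/24
  [1] −1/12 = -1/12
S = -1/24
C² = P²·S² = 2/21 ; C = -0.308607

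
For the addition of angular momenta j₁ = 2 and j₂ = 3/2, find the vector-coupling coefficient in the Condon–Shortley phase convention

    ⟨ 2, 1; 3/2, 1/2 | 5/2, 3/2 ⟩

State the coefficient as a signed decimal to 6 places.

+√(1/35) = +0.169031

j₁+j₂−J=1  J+j₁−j₂=3  J−j₁+j₂=2  j₁+j₂+J+1=7
(j₁±m₁, j₂±m₂, J±M) = (3,1,2,1,4,1)
P² = 144/35
sum k=0..1:
  [0] +1/4 = 1/4
  [1] −1/6 = -1/6
S = 1/12
C² = P²·S² = 1/35 ; C = +0.169031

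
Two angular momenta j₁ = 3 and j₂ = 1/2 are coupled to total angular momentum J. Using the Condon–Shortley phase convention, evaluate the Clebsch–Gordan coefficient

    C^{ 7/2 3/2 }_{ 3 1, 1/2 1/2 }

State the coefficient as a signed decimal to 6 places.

+√(5/7) = +0.845154

triangle: 0!*6!*1!/8! = 720/40320
(j±m)!: 4!*2!*1!*0!*5!*2! = 11520
prefactor² = (2J+1)*Δ*N² = 11520/7
  k=0: +1/(0!*0!*2!*1!*4!*0!) = 1/48
Σ = 1/48  ⇒  CG² = 11520/7*1/48² = 5/7
CG = +√(5/7) = +0.845154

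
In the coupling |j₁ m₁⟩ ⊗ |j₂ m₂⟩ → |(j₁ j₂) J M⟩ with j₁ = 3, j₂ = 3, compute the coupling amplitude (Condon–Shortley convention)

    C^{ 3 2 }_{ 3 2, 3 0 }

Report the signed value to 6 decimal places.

√[7·3!3!3!/10! · 5!1!3!3!5!1!] = √(216)
  +(−1)^0/∏(0,3,1,3,2,0)! = 1/72  (running 1/72)
  +(−1)^1/∏(1,2,0,2,3,1)! = -1/24  (running -1/36)
⟨..|..⟩ = √(216)·(-1/36) = -0.408248

−√(1/6) ≈ -0.408248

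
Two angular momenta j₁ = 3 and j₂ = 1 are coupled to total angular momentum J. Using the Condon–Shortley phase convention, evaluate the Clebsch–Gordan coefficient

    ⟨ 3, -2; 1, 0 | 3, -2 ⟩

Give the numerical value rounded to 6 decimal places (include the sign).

-0.577350

triangle: 1!×5!×1!/8! = 120/40320
(j±m)!: 1!×5!×1!×1!×1!×5! = 14400
prefactor² = (2J+1)×Δ×N² = 300
  k=0: +1/(0!×1!×5!×1!×0!×0!) = 1/120
  k=1: −1/(1!×0!×4!×0!×1!×1!) = -1/24
Σ = -1/30  ⇒  CG² = 300×(-1/30)² = 1/3
CG = −√(1/3) = -0.577350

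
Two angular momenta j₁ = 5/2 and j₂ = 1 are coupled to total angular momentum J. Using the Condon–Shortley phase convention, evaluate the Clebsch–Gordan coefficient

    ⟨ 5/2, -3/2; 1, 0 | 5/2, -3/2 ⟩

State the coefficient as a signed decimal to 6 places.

-0.507093  (= −√(9/35))

j₁+j₂−J=1  J+j₁−j₂=4  J−j₁+j₂=1  j₁+j₂+J+1=7
(j₁±m₁, j₂±m₂, J±M) = (1,4,1,1,1,4)
P² = 576/35
sum k=0..1:
  [0] +1/24 = 1/24
  [1] −1/6 = -1/6
S = -1/8
C² = P²·S² = 9/35 ; C = -0.507093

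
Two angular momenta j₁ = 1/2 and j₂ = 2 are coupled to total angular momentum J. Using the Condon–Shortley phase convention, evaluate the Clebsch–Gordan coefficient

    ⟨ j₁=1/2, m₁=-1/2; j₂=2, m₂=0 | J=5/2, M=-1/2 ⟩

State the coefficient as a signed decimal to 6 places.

√[6·0!1!4!/6! · 0!1!2!2!2!3!] = √(48/5)
  +(−1)^0/∏(0,0,1,2,0,2)! = 1/4  (running 1/4)
⟨..|..⟩ = √(48/5)·(1/4) = +0.774597

+√(3/5) = +0.774597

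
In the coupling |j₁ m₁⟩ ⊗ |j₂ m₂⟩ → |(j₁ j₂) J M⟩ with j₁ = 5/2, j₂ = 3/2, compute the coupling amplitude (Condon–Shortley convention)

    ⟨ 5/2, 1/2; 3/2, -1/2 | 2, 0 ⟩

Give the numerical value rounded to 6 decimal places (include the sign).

−√(1/14) = -0.267261

√[5·2!3!1!/7! · 3!2!1!2!2!2!] = √(8/7)
  +(−1)^0/∏(0,2,2,1,1,0)! = 1/4  (running 1/4)
  +(−1)^1/∏(1,1,1,0,2,1)! = -1/2  (running -1/4)
⟨..|..⟩ = √(8/7)·(-1/4) = -0.267261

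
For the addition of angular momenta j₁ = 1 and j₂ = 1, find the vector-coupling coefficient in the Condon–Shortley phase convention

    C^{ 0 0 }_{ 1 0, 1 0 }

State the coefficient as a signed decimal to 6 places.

−√(1/3) = -0.577350

triangle: 2!*0!*0!/3! = 2/6
(j±m)!: 1!*1!*1!*1!*0!*0! = 1
prefactor² = (2J+1)*Δ*N² = 1/3
  k=1: −1/(1!*1!*0!*0!*0!*0!) = -1
Σ = -1  ⇒  CG² = 1/3*(-1)² = 1/3
CG = −√(1/3) = -0.577350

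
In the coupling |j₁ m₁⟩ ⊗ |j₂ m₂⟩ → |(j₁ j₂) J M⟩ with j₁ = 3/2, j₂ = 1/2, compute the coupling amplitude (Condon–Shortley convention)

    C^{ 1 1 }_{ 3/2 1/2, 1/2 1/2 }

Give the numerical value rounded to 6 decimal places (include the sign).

√[3·1!2!0!/4! · 2!1!1!0!2!0!] = √(1)
  +(−1)^1/∏(1,0,0,0,2,0)! = -1/2  (running -1/2)
⟨..|..⟩ = √(1)·(-1/2) = -0.500000

-0.500000  (= −√(1/4))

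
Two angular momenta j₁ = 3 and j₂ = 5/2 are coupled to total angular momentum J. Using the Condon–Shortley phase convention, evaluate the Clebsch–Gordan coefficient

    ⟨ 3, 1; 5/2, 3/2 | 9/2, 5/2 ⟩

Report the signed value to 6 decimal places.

triangle: 1!*5!*4!/11! = 2880/39916800
(j±m)!: 4!*2!*4!*1!*7!*2! = 11612160
prefactor² = (2J+1)*Δ*N² = 92160/11
  k=0: +1/(0!*1!*2!*4!*3!*0!) = 1/288
  k=1: −1/(1!*0!*1!*3!*4!*1!) = -1/144
Σ = -1/288  ⇒  CG² = 92160/11*(-1/288)² = 10/99
CG = −√(10/99) = -0.317821

-0.317821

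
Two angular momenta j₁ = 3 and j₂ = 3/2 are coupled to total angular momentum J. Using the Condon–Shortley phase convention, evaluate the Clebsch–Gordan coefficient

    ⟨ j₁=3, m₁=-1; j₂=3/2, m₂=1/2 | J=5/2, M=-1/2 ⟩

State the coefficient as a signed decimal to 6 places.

√[6·2!4!1!/8! · 2!4!2!1!2!3!] = √(288/35)
  +(−1)^1/∏(1,1,3,1,1,0)! = -1/6  (running -1/6)
  +(−1)^2/∏(2,0,2,0,2,1)! = 1/8  (running -1/24)
⟨..|..⟩ = √(288/35)·(-1/24) = -0.119523

−√(1/70) = -0.119523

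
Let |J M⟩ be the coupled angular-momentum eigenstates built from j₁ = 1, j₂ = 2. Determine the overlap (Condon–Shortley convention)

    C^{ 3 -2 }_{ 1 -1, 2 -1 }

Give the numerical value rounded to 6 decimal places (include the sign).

+0.816497  (= +√(2/3))

√[7·0!2!4!/7! · 0!2!1!3!1!5!] = √(96)
  +(−1)^0/∏(0,0,2,1,0,3)! = 1/12  (running 1/12)
⟨..|..⟩ = √(96)·(1/12) = +0.816497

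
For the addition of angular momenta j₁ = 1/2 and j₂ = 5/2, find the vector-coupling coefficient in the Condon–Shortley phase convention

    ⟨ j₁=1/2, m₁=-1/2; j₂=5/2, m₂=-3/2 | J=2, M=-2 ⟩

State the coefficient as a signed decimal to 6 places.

j₁+j₂−J=1  J+j₁−j₂=0  J−j₁+j₂=4  j₁+j₂+J+1=6
(j₁±m₁, j₂±m₂, J±M) = (0,1,1,4,0,4)
P² = 96
sum k=1..1:
  [1] −1/24 = -1/24
S = -1/24
C² = P²·S² = 1/6 ; C = -0.408248

−√(1/6) ≈ -0.408248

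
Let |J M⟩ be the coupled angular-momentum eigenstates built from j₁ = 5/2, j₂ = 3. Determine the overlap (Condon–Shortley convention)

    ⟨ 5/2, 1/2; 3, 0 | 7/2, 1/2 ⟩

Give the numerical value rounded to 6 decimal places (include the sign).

triangle: 2!*3!*4!/10! = 288/3628800
(j±m)!: 3!*2!*3!*3!*4!*3! = 62208
prefactor² = (2J+1)*Δ*N² = 6912/175
  k=0: +1/(0!*2!*2!*3!*1!*1!) = 1/24
  k=1: −1/(1!*1!*1!*2!*2!*2!) = -1/8
  k=2: +1/(2!*0!*0!*1!*3!*3!) = 1/72
Σ = -5/72  ⇒  CG² = 6912/175*(-5/72)² = 4/21
CG = −√(4/21) = -0.436436

-0.436436  (= −√(4/21))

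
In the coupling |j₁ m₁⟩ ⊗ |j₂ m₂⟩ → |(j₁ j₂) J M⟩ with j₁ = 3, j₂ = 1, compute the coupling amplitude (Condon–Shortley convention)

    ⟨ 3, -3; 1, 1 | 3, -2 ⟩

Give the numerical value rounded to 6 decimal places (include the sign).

j₁+j₂−J=1  J+j₁−j₂=5  J−j₁+j₂=1  j₁+j₂+J+1=8
(j₁±m₁, j₂±m₂, J±M) = (0,6,2,0,1,5)
P² = 3600
sum k=1..1:
  [1] −1/120 = -1/120
S = -1/120
C² = P²·S² = 1/4 ; C = -0.500000

−√(1/4) ≈ -0.500000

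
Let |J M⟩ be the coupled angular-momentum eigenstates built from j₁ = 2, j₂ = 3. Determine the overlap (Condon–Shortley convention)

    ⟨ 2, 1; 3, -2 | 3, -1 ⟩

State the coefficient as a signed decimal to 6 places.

√[7·2!2!4!/9! · 3!1!1!5!2!4!] = √(64)
  +(−1)^0/∏(0,2,1,1,1,3)! = 1/12  (running 1/12)
  +(−1)^1/∏(1,1,0,0,2,4)! = -1/48  (running 1/16)
⟨..|..⟩ = √(64)·(1/16) = +0.500000

+0.500000  (= +√(1/4))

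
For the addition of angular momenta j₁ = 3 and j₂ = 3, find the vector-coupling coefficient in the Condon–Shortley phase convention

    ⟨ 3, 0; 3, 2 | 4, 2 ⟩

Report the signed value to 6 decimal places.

+0.139573  (= +√(3/154))

j₁+j₂−J=2  J+j₁−j₂=4  J−j₁+j₂=4  j₁+j₂+J+1=11
(j₁±m₁, j₂±m₂, J±M) = (3,3,5,1,6,2)
P² = 124416/77
sum k=1..2:
  [1] −1/96 = -1/96
  [2] +1/72 = 1/72
S = 1/288
C² = P²·S² = 3/154 ; C = +0.139573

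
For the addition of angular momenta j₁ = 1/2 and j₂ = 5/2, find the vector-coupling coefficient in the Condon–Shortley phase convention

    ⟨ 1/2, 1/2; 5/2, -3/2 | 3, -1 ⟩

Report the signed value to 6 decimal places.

+√(1/3) = +0.577350

triangle: 0!×1!×5!/7! = 120/5040
(j±m)!: 1!×0!×1!×4!×2!×4! = 1152
prefactor² = (2J+1)×Δ×N² = 192
  k=0: +1/(0!×0!×0!×1!×1!×4!) = 1/24
Σ = 1/24  ⇒  CG² = 192×1/24² = 1/3
CG = +√(1/3) = +0.577350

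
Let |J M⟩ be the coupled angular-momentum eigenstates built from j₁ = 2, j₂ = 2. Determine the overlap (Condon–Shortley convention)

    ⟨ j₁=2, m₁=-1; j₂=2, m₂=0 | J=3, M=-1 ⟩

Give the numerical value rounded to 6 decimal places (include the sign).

triangle: 1!·3!·3!/8! = 36/40320
(j±m)!: 1!·3!·2!·2!·2!·4! = 1152
prefactor² = (2J+1)·Δ·N² = 36/5
  k=0: +1/(0!·1!·3!·2!·0!·1!) = 1/12
  k=1: −1/(1!·0!·2!·1!·1!·2!) = -1/4
Σ = -1/6  ⇒  CG² = 36/5·(-1/6)² = 1/5
CG = −√(1/5) = -0.447214

-0.447214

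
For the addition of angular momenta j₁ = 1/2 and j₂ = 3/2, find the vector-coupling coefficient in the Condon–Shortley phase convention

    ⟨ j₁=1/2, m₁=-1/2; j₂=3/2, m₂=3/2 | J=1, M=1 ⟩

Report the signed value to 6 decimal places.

triangle: 1!·0!·2!/4! = 2/24
(j±m)!: 0!·1!·3!·0!·2!·0! = 12
prefactor² = (2J+1)·Δ·N² = 3
  k=1: −1/(1!·0!·0!·2!·0!·0!) = -1/2
Σ = -1/2  ⇒  CG² = 3·(-1/2)² = 3/4
CG = −√(3/4) = -0.866025

-0.866025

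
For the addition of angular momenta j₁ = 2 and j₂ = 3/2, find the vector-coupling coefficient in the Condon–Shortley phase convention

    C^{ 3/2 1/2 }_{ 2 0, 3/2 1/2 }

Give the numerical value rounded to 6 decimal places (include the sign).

triangle: 2!×2!×1!/6! = 4/720
(j±m)!: 2!×2!×2!×1!×2!×1! = 16
prefactor² = (2J+1)×Δ×N² = 16/45
  k=1: −1/(1!×1!×1!×1!×1!×0!) = -1
  k=2: +1/(2!×0!×0!×0!×2!×1!) = 1/4
Σ = -3/4  ⇒  CG² = 16/45×(-3/4)² = 1/5
CG = −√(1/5) = -0.447214

−√(1/5) ≈ -0.447214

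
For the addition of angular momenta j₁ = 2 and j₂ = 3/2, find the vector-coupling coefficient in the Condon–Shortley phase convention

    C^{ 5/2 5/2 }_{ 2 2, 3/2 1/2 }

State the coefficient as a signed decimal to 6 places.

+0.755929

j₁+j₂−J=1  J+j₁−j₂=3  J−j₁+j₂=2  j₁+j₂+J+1=7
(j₁±m₁, j₂±m₂, J±M) = (4,0,2,1,5,0)
P² = 576/7
sum k=0..0:
  [0] +1/12 = 1/12
S = 1/12
C² = P²·S² = 4/7 ; C = +0.755929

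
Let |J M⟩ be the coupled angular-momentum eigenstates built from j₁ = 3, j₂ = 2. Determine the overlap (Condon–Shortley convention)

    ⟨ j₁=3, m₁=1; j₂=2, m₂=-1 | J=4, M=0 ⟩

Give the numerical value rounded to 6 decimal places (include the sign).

√[9·1!5!3!/10! · 4!2!1!3!4!4!] = √(10368/35)
  +(−1)^0/∏(0,1,2,1,3,2)! = 1/24  (running 1/24)
  +(−1)^1/∏(1,0,1,0,4,3)! = -1/144  (running 5/144)
⟨..|..⟩ = √(10368/35)·(5/144) = +0.597614

+0.597614  (= +√(5/14))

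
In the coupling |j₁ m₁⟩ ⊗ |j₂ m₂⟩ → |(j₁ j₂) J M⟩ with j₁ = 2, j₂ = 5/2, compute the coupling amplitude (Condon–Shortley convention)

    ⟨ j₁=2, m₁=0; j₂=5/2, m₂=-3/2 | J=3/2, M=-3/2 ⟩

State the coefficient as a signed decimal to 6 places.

j₁+j₂−J=3  J+j₁−j₂=1  J−j₁+j₂=2  j₁+j₂+J+1=7
(j₁±m₁, j₂±m₂, J±M) = (2,2,1,4,0,3)
P² = 192/35
sum k=1..1:
  [1] −1/4 = -1/4
S = -1/4
C² = P²·S² = 12/35 ; C = -0.585540

-0.585540  (= −√(12/35))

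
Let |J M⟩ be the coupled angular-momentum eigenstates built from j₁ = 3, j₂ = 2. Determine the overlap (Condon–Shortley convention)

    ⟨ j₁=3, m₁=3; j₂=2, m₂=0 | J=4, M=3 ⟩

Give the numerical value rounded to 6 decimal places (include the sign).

triangle: 1!×5!×3!/10! = 720/3628800
(j±m)!: 6!×0!×2!×2!×7!×1! = 14515200
prefactor² = (2J+1)×Δ×N² = 25920
  k=0: +1/(0!×1!×0!×2!×5!×1!) = 1/240
Σ = 1/240  ⇒  CG² = 25920×1/240² = 9/20
CG = +√(9/20) = +0.670820

+0.670820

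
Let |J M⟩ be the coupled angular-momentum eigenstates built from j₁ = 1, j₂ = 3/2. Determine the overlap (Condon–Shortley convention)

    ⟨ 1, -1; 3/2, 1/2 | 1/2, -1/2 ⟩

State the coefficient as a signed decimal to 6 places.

triangle: 2!·0!·1!/4! = 2/24
(j±m)!: 0!·2!·2!·1!·0!·1! = 4
prefactor² = (2J+1)·Δ·N² = 2/3
  k=2: +1/(2!·0!·0!·0!·0!·1!) = 1/2
Σ = 1/2  ⇒  CG² = 2/3·1/2² = 1/6
CG = +√(1/6) = +0.408248

+0.408248  (= +√(1/6))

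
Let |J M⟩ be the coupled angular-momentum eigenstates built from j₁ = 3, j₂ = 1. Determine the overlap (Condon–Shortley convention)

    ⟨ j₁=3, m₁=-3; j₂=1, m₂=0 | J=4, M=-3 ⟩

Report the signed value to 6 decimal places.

+0.500000

√[9·0!6!2!/9! · 0!6!1!1!1!7!] = √(129600)
  +(−1)^0/∏(0,0,6,1,0,1)! = 1/720  (running 1/720)
⟨..|..⟩ = √(129600)·(1/720) = +0.500000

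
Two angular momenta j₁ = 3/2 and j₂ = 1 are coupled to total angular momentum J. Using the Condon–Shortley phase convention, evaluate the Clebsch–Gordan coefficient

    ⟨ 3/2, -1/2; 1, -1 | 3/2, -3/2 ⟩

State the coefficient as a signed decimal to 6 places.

√[4·1!2!1!/5! · 1!2!0!2!0!3!] = √(8/5)
  +(−1)^0/∏(0,1,2,0,0,1)! = 1/2  (running 1/2)
⟨..|..⟩ = √(8/5)·(1/2) = +0.632456

+0.632456  (= +√(2/5))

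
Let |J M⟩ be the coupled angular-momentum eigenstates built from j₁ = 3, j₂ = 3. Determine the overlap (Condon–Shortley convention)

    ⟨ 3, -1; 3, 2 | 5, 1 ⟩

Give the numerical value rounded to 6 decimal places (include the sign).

−√(9/28) ≈ -0.566947

j₁+j₂−J=1  J+j₁−j₂=5  J−j₁+j₂=5  j₁+j₂+J+1=12
(j₁±m₁, j₂±m₂, J±M) = (2,4,5,1,6,4)
P² = 230400/7
sum k=0..1:
  [0] +1/2880 = 1/2880
  [1] −1/288 = -1/288
S = -1/320
C² = P²·S² = 9/28 ; C = -0.566947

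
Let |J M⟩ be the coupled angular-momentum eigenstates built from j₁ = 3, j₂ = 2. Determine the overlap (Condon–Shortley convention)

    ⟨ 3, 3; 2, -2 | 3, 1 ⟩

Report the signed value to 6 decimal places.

j₁+j₂−J=2  J+j₁−j₂=4  J−j₁+j₂=2  j₁+j₂+J+1=9
(j₁±m₁, j₂±m₂, J±M) = (6,0,0,4,4,2)
P² = 1536
sum k=0..0:
  [0] +1/96 = 1/96
S = 1/96
C² = P²·S² = 1/6 ; C = +0.408248

+0.408248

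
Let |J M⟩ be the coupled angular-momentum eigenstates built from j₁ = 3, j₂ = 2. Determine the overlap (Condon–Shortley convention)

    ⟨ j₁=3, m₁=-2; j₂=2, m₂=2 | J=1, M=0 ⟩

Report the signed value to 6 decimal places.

√[3·4!2!0!/7! · 1!5!4!0!1!1!] = √(576/7)
  +(−1)^4/∏(4,0,1,0,1,0)! = 1/24  (running 1/24)
⟨..|..⟩ = √(576/7)·(1/24) = +0.377964

+√(1/7) ≈ +0.377964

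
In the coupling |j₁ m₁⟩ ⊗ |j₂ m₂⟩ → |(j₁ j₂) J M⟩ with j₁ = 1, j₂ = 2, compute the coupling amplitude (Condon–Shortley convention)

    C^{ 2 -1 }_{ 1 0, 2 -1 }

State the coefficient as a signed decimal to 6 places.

√[5·1!1!3!/6! · 1!1!1!3!1!3!] = √(3/2)
  +(−1)^0/∏(0,1,1,1,0,2)! = 1/2  (running 1/2)
  +(−1)^1/∏(1,0,0,0,1,3)! = -1/6  (running 1/3)
⟨..|..⟩ = √(3/2)·(1/3) = +0.408248

+√(1/6) = +0.408248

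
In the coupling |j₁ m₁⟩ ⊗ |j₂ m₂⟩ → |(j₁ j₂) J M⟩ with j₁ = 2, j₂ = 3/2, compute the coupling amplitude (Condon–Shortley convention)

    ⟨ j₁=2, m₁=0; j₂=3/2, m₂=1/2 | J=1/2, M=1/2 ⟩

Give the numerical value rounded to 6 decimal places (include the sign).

j₁+j₂−J=3  J+j₁−j₂=1  J−j₁+j₂=0  j₁+j₂+J+1=5
(j₁±m₁, j₂±m₂, J±M) = (2,2,2,1,1,0)
P² = 4/5
sum k=2..2:
  [2] +1/2 = 1/2
S = 1/2
C² = P²·S² = 1/5 ; C = +0.447214

+√(1/5) = +0.447214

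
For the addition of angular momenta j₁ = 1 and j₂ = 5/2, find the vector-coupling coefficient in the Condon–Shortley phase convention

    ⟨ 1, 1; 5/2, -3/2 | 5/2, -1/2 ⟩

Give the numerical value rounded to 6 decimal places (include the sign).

j₁+j₂−J=1  J+j₁−j₂=1  J−j₁+j₂=4  j₁+j₂+J+1=7
(j₁±m₁, j₂±m₂, J±M) = (2,0,1,4,2,3)
P² = 576/35
sum k=0..0:
  [0] +1/6 = 1/6
S = 1/6
C² = P²·S² = 16/35 ; C = +0.676123

+√(16/35) ≈ +0.676123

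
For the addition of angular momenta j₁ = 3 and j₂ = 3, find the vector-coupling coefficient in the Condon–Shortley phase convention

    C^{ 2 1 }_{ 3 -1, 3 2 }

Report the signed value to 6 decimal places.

j₁+j₂−J=4  J+j₁−j₂=2  J−j₁+j₂=2  j₁+j₂+J+1=9
(j₁±m₁, j₂±m₂, J±M) = (2,4,5,1,3,1)
P² = 320/7
sum k=3..4:
  [3] −1/12 = -1/12
  [4] +1/48 = 1/48
S = -1/16
C² = P²·S² = 5/28 ; C = -0.422577

-0.422577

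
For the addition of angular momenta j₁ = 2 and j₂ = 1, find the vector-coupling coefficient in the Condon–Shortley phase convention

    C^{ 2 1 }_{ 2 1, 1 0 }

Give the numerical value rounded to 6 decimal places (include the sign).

√[5·1!3!1!/6! · 3!1!1!1!3!1!] = √(3/2)
  +(−1)^0/∏(0,1,1,1,2,0)! = 1/2  (running 1/2)
  +(−1)^1/∏(1,0,0,0,3,1)! = -1/6  (running 1/3)
⟨..|..⟩ = √(3/2)·(1/3) = +0.408248

+0.408248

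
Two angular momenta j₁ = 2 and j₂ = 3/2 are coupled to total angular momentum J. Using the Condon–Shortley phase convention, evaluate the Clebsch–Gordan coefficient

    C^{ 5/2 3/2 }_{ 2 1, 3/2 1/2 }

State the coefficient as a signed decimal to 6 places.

+0.169031  (= +√(1/35))

j₁+j₂−J=1  J+j₁−j₂=3  J−j₁+j₂=2  j₁+j₂+J+1=7
(j₁±m₁, j₂±m₂, J±M) = (3,1,2,1,4,1)
P² = 144/35
sum k=0..1:
  [0] +1/4 = 1/4
  [1] −1/6 = -1/6
S = 1/12
C² = P²·S² = 1/35 ; C = +0.169031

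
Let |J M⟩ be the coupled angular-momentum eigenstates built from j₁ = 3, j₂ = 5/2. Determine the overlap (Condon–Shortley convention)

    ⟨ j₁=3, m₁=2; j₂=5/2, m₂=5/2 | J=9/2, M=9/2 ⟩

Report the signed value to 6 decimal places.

j₁+j₂−J=1  J+j₁−j₂=5  J−j₁+j₂=4  j₁+j₂+J+1=11
(j₁±m₁, j₂±m₂, J±M) = (5,1,5,0,9,0)
P² = 41472000/11
sum k=1..1:
  [1] −1/2880 = -1/2880
S = -1/2880
C² = P²·S² = 5/11 ; C = -0.674200

-0.674200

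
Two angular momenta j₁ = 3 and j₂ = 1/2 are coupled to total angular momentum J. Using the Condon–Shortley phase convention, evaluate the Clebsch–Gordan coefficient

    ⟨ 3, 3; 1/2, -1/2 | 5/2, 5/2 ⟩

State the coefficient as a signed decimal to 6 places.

+0.925820  (= +√(6/7))

j₁+j₂−J=1  J+j₁−j₂=5  J−j₁+j₂=0  j₁+j₂+J+1=7
(j₁±m₁, j₂±m₂, J±M) = (6,0,0,1,5,0)
P² = 86400/7
sum k=0..0:
  [0] +1/120 = 1/120
S = 1/120
C² = P²·S² = 6/7 ; C = +0.925820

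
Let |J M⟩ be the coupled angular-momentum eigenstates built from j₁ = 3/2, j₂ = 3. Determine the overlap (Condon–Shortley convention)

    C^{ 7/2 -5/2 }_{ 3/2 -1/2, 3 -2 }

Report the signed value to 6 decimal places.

+√(1/7) ≈ +0.377964

√[8·1!2!5!/9! · 1!2!1!5!1!6!] = √(6400/7)
  +(−1)^0/∏(0,1,2,1,0,4)! = 1/48  (running 1/48)
  +(−1)^1/∏(1,0,1,0,1,5)! = -1/120  (running 1/80)
⟨..|..⟩ = √(6400/7)·(1/80) = +0.377964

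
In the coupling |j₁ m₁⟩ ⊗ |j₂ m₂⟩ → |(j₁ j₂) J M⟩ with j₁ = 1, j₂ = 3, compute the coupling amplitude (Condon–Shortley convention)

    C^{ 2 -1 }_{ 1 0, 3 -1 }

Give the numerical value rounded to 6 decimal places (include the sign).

-0.617213

√[5·2!0!4!/7! · 1!1!2!4!1!3!] = √(96/7)
  +(−1)^1/∏(1,1,0,1,0,3)! = -1/6  (running -1/6)
⟨..|..⟩ = √(96/7)·(-1/6) = -0.617213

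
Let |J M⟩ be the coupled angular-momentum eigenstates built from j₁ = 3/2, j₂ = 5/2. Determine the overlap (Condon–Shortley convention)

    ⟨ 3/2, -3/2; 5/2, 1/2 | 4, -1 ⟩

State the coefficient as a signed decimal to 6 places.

+√(5/28) ≈ +0.422577

√[9·0!3!5!/9! · 0!3!3!2!3!5!] = √(6480/7)
  +(−1)^0/∏(0,0,3,3,0,2)! = 1/72  (running 1/72)
⟨..|..⟩ = √(6480/7)·(1/72) = +0.422577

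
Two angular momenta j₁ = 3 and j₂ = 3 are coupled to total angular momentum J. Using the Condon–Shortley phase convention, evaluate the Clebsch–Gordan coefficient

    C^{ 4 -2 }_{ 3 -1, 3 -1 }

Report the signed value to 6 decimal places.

-0.509647

√[9·2!4!4!/11! · 2!4!2!4!2!6!] = √(331776/385)
  +(−1)^0/∏(0,2,4,2,0,2)! = 1/192  (running 1/192)
  +(−1)^1/∏(1,1,3,1,1,3)! = -1/36  (running -13/576)
  +(−1)^2/∏(2,0,2,0,2,4)! = 1/192  (running -5/288)
⟨..|..⟩ = √(331776/385)·(-5/288) = -0.509647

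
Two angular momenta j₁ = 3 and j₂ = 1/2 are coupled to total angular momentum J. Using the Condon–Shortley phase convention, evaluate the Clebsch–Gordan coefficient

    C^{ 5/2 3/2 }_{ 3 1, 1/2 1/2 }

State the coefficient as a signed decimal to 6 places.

−√(2/7) = -0.534522

√[6·1!5!0!/7! · 4!2!1!0!4!1!] = √(1152/7)
  +(−1)^1/∏(1,0,1,0,4,0)! = -1/24  (running -1/24)
⟨..|..⟩ = √(1152/7)·(-1/24) = -0.534522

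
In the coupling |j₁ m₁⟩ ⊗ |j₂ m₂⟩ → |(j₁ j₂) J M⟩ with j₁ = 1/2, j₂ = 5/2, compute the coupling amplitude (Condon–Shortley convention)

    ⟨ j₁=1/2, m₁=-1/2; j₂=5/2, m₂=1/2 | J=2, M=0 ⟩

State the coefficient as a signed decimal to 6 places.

−√(1/2) = -0.707107

triangle: 1!*0!*4!/6! = 24/720
(j±m)!: 0!*1!*3!*2!*2!*2! = 48
prefactor² = (2J+1)*Δ*N² = 8
  k=1: −1/(1!*0!*0!*2!*0!*2!) = -1/4
Σ = -1/4  ⇒  CG² = 8*(-1/4)² = 1/2
CG = −√(1/2) = -0.707107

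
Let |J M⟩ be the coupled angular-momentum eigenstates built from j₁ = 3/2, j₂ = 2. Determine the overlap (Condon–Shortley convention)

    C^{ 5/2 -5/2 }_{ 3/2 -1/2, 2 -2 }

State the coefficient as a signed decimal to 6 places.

√[6·1!2!3!/7! · 1!2!0!4!0!5!] = √(576/7)
  +(−1)^0/∏(0,1,2,0,0,3)! = 1/12  (running 1/12)
⟨..|..⟩ = √(576/7)·(1/12) = +0.755929

+√(4/7) = +0.755929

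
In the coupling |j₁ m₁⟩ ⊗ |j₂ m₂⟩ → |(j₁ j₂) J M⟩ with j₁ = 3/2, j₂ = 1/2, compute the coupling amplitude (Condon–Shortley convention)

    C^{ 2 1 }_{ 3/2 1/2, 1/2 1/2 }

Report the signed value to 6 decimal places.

j₁+j₂−J=0  J+j₁−j₂=3  J−j₁+j₂=1  j₁+j₂+J+1=5
(j₁±m₁, j₂±m₂, J±M) = (2,1,1,0,3,1)
P² = 3
sum k=0..0:
  [0] +1/2 = 1/2
S = 1/2
C² = P²·S² = 3/4 ; C = +0.866025

+√(3/4) = +0.866025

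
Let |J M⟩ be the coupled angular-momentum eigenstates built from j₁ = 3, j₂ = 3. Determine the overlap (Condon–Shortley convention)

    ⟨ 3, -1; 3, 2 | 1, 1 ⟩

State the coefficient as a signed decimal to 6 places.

+√(5/28) ≈ +0.422577

√[3·5!1!1!/8! · 2!4!5!1!2!0!] = √(720/7)
  +(−1)^4/∏(4,1,0,1,1,0)! = 1/24  (running 1/24)
⟨..|..⟩ = √(720/7)·(1/24) = +0.422577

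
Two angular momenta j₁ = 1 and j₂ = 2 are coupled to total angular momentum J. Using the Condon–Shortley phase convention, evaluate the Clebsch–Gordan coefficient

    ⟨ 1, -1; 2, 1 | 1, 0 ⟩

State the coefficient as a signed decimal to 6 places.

triangle: 2!*0!*2!/5! = 4/120
(j±m)!: 0!*2!*3!*1!*1!*1! = 12
prefactor² = (2J+1)*Δ*N² = 6/5
  k=2: +1/(2!*0!*0!*1!*0!*1!) = 1/2
Σ = 1/2  ⇒  CG² = 6/5*1/2² = 3/10
CG = +√(3/10) = +0.547723

+0.547723  (= +√(3/10))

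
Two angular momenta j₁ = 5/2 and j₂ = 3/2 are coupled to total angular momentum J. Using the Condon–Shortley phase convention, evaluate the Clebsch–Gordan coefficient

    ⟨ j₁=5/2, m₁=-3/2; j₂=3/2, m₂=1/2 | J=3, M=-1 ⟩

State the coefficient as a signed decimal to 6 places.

triangle: 1!×4!×2!/8! = 48/40320
(j±m)!: 1!×4!×2!×1!×2!×4! = 2304
prefactor² = (2J+1)×Δ×N² = 96/5
  k=0: +1/(0!×1!×4!×2!×0!×0!) = 1/48
  k=1: −1/(1!×0!×3!×1!×1!×1!) = -1/6
Σ = -7/48  ⇒  CG² = 96/5×(-7/48)² = 49/120
CG = −√(49/120) = -0.639010

-0.639010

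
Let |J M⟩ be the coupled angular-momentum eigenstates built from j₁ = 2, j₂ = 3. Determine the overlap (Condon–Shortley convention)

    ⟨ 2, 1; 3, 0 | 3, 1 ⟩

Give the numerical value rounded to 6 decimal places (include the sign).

√[7·2!2!4!/9! · 3!1!3!3!4!2!] = √(96/5)
  +(−1)^0/∏(0,2,1,3,1,1)! = 1/12  (running 1/12)
  +(−1)^1/∏(1,1,0,2,2,2)! = -1/8  (running -1/24)
⟨..|..⟩ = √(96/5)·(-1/24) = -0.182574

−√(1/30) = -0.182574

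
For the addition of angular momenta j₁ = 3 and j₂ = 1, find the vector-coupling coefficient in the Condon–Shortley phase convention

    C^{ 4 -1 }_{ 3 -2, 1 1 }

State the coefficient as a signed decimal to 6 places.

+0.327327

j₁+j₂−J=0  J+j₁−j₂=6  J−j₁+j₂=2  j₁+j₂+J+1=9
(j₁±m₁, j₂±m₂, J±M) = (1,5,2,0,3,5)
P² = 43200/7
sum k=0..0:
  [0] +1/240 = 1/240
S = 1/240
C² = P²·S² = 3/28 ; C = +0.327327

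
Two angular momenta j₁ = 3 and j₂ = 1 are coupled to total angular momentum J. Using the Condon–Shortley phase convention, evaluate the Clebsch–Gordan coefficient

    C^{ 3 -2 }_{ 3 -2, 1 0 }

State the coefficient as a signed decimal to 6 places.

−√(1/3) = -0.577350

triangle: 1!*5!*1!/8! = 120/40320
(j±m)!: 1!*5!*1!*1!*1!*5! = 14400
prefactor² = (2J+1)*Δ*N² = 300
  k=0: +1/(0!*1!*5!*1!*0!*0!) = 1/120
  k=1: −1/(1!*0!*4!*0!*1!*1!) = -1/24
Σ = -1/30  ⇒  CG² = 300*(-1/30)² = 1/3
CG = −√(1/3) = -0.577350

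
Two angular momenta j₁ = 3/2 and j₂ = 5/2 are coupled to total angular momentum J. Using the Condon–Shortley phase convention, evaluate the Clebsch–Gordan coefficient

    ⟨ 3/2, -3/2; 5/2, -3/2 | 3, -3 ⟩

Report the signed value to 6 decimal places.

-0.612372

√[7·1!2!4!/8! · 0!3!1!4!0!6!] = √(864)
  +(−1)^1/∏(1,0,2,0,0,4)! = -1/48  (running -1/48)
⟨..|..⟩ = √(864)·(-1/48) = -0.612372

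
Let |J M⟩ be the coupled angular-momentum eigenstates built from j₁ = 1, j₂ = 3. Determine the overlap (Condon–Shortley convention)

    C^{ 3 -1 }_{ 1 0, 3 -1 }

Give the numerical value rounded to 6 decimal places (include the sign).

+0.288675  (= +√(1/12))

j₁+j₂−J=1  J+j₁−j₂=1  J−j₁+j₂=5  j₁+j₂+J+1=8
(j₁±m₁, j₂±m₂, J±M) = (1,1,2,4,2,4)
P² = 48
sum k=0..1:
  [0] +1/12 = 1/12
  [1] −1/24 = -1/24
S = 1/24
C² = P²·S² = 1/12 ; C = +0.288675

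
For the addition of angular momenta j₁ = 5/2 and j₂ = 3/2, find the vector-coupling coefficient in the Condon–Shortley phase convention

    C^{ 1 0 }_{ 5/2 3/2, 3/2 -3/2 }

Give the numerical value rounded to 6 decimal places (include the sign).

j₁+j₂−J=3  J+j₁−j₂=2  J−j₁+j₂=0  j₁+j₂+J+1=6
(j₁±m₁, j₂±m₂, J±M) = (4,1,0,3,1,1)
P² = 36/5
sum k=0..0:
  [0] +1/6 = 1/6
S = 1/6
C² = P²·S² = 1/5 ; C = +0.447214

+√(1/5) ≈ +0.447214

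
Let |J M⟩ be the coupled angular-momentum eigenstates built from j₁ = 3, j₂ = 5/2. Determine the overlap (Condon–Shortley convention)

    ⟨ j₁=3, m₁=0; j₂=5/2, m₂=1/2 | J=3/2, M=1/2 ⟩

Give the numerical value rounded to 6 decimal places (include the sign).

√[4·4!2!1!/8! · 3!3!3!2!2!1!] = √(144/35)
  +(−1)^2/∏(2,2,1,1,1,0)! = 1/4  (running 1/4)
  +(−1)^3/∏(3,1,0,0,2,1)! = -1/12  (running 1/6)
⟨..|..⟩ = √(144/35)·(1/6) = +0.338062

+√(4/35) ≈ +0.338062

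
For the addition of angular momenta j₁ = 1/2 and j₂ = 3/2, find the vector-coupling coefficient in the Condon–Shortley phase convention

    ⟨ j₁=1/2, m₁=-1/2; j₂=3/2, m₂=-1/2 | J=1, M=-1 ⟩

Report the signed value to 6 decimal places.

j₁+j₂−J=1  J+j₁−j₂=0  J−j₁+j₂=2  j₁+j₂+J+1=4
(j₁±m₁, j₂±m₂, J±M) = (0,1,1,2,0,2)
P² = 1
sum k=1..1:
  [1] −1/2 = -1/2
S = -1/2
C² = P²·S² = 1/4 ; C = -0.500000

−√(1/4) = -0.500000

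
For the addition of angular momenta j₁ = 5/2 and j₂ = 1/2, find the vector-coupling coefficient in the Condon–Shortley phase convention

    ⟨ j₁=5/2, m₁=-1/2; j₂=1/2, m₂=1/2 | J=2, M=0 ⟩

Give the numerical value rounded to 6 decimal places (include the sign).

−√(1/2) = -0.707107

√[5·1!4!0!/6! · 2!3!1!0!2!2!] = √(8)
  +(−1)^1/∏(1,0,2,0,2,0)! = -1/4  (running -1/4)
⟨..|..⟩ = √(8)·(-1/4) = -0.707107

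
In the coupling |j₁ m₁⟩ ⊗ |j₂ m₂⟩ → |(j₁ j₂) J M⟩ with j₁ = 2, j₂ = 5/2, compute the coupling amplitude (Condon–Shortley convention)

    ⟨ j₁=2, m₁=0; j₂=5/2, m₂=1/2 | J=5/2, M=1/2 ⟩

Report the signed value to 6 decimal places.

j₁+j₂−J=2  J+j₁−j₂=2  J−j₁+j₂=3  j₁+j₂+J+1=8
(j₁±m₁, j₂±m₂, J±M) = (2,2,3,2,3,2)
P² = 72/35
sum k=0..2:
  [0] +1/24 = 1/24
  [1] −1/2 = -1/2
  [2] +1/8 = 1/8
S = -1/3
C² = P²·S² = 8/35 ; C = -0.478091

−√(8/35) ≈ -0.478091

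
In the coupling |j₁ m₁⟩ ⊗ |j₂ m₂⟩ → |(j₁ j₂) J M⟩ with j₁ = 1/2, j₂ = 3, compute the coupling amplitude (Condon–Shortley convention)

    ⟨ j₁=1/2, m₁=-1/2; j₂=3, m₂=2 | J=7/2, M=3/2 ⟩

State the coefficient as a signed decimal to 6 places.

j₁+j₂−J=0  J+j₁−j₂=1  J−j₁+j₂=6  j₁+j₂+J+1=8
(j₁±m₁, j₂±m₂, J±M) = (0,1,5,1,5,2)
P² = 28800/7
sum k=0..0:
  [0] +1/120 = 1/120
S = 1/120
C² = P²·S² = 2/7 ; C = +0.534522

+0.534522  (= +√(2/7))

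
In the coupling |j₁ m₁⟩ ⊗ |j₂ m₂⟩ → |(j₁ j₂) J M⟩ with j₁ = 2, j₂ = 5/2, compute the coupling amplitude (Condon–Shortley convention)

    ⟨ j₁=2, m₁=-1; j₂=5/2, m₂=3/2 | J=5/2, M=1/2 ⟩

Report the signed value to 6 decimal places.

√[6·2!2!3!/8! · 1!3!4!1!3!2!] = √(216/35)
  +(−1)^1/∏(1,1,2,3,0,0)! = -1/12  (running -1/12)
  +(−1)^2/∏(2,0,1,2,1,1)! = 1/4  (running 1/6)
⟨..|..⟩ = √(216/35)·(1/6) = +0.414039

+0.414039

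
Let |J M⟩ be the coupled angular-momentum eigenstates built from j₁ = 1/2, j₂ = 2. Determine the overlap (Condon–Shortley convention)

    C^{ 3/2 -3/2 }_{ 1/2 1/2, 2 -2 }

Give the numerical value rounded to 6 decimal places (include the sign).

+0.894427

√[4·1!0!3!/5! · 1!0!0!4!0!3!] = √(144/5)
  +(−1)^0/∏(0,1,0,0,0,3)! = 1/6  (running 1/6)
⟨..|..⟩ = √(144/5)·(1/6) = +0.894427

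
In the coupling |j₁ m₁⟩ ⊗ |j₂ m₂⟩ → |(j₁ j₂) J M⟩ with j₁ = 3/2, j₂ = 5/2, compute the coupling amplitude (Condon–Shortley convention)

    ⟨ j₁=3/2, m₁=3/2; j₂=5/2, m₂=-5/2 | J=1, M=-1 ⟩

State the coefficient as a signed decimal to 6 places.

triangle: 3!·0!·2!/6! = 12/720
(j±m)!: 3!·0!·0!·5!·0!·2! = 1440
prefactor² = (2J+1)·Δ·N² = 72
  k=0: +1/(0!·3!·0!·0!·0!·2!) = 1/12
Σ = 1/12  ⇒  CG² = 72·1/12² = 1/2
CG = +√(1/2) = +0.707107

+√(1/2) = +0.707107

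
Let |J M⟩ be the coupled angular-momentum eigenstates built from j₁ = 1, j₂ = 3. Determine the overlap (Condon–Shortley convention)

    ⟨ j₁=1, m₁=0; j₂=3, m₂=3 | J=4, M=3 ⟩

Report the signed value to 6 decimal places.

triangle: 0!·2!·6!/9! = 1440/362880
(j±m)!: 1!·1!·6!·0!·7!·1! = 3628800
prefactor² = (2J+1)·Δ·N² = 129600
  k=0: +1/(0!·0!·1!·6!·1!·0!) = 1/720
Σ = 1/720  ⇒  CG² = 129600·1/720² = 1/4
CG = +√(1/4) = +0.500000

+0.500000  (= +√(1/4))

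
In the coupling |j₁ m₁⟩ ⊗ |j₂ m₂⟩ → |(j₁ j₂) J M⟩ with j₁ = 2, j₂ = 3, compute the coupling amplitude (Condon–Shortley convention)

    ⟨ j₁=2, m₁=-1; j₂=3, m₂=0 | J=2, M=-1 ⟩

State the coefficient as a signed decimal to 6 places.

+√(2/7) ≈ +0.534522

j₁+j₂−J=3  J+j₁−j₂=1  J−j₁+j₂=3  j₁+j₂+J+1=8
(j₁±m₁, j₂±m₂, J±M) = (1,3,3,3,1,3)
P² = 81/14
sum k=2..3:
  [2] +1/4 = 1/4
  [3] −1/36 = -1/36
S = 2/9
C² = P²·S² = 2/7 ; C = +0.534522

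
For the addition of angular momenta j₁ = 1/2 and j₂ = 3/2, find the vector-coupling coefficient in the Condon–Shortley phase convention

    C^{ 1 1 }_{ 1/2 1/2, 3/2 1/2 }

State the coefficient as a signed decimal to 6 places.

√[3·1!0!2!/4! · 1!0!2!1!2!0!] = √(1)
  +(−1)^0/∏(0,1,0,2,0,0)! = 1/2  (running 1/2)
⟨..|..⟩ = √(1)·(1/2) = +0.500000

+0.500000  (= +√(1/4))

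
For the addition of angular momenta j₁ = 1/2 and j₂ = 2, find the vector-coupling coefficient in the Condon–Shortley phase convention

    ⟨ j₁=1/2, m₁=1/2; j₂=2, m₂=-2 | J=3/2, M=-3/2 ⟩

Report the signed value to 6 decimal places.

j₁+j₂−J=1  J+j₁−j₂=0  J−j₁+j₂=3  j₁+j₂+J+1=5
(j₁±m₁, j₂±m₂, J±M) = (1,0,0,4,0,3)
P² = 144/5
sum k=0..0:
  [0] +1/6 = 1/6
S = 1/6
C² = P²·S² = 4/5 ; C = +0.894427

+√(4/5) ≈ +0.894427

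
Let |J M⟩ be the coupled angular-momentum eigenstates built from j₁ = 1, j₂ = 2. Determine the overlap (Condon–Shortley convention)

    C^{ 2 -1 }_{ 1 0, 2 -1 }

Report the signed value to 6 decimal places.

triangle: 1!·1!·3!/6! = 6/720
(j±m)!: 1!·1!·1!·3!·1!·3! = 36
prefactor² = (2J+1)·Δ·N² = 3/2
  k=0: +1/(0!·1!·1!·1!·0!·2!) = 1/2
  k=1: −1/(1!·0!·0!·0!·1!·3!) = -1/6
Σ = 1/3  ⇒  CG² = 3/2·1/3² = 1/6
CG = +√(1/6) = +0.408248

+0.408248  (= +√(1/6))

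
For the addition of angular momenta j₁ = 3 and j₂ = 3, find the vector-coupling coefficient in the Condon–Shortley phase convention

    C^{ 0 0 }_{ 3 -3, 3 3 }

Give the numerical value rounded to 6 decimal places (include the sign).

+0.377964

√[1·6!0!0!/7! · 0!6!6!0!0!0!] = √(518400/7)
  +(−1)^6/∏(6,0,0,0,0,0)! = 1/720  (running 1/720)
⟨..|..⟩ = √(518400/7)·(1/720) = +0.377964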